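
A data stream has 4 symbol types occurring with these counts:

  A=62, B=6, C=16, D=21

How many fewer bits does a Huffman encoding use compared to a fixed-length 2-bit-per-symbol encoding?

40

Fixed-length: 2 bits × 105 symbols = 210 bits.
Huffman merges:
combine B(6), C(16) → 22
combine D(21), 22 → 43
combine 43, A(62) → 105
Huffman total = 22 + 43 + 105 = 170 bits.
Saving = 210 − 170 = 40 bits.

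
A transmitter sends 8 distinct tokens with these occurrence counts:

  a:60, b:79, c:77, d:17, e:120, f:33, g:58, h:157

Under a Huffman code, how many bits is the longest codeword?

5

Merge the two lowest-weight nodes at each step:
d(17) + f(33) → 50
50 + g(58) → 108
a(60) + c(77) → 137
b(79) + 108 → 187
e(120) + 137 → 257
h(157) + 187 → 344
257 + 344 → 601
Maximum depth reached is 5.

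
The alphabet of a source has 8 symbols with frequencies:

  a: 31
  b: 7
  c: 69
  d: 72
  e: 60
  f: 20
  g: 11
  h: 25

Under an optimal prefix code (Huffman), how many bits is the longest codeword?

5

Merge the two lowest-weight nodes at each step:
merge b(7) and g(11): 18
merge 18 and f(20): 38
merge h(25) and a(31): 56
merge 38 and 56: 94
merge e(60) and c(69): 129
merge d(72) and 94: 166
merge 129 and 166: 295
The rarest symbols sit at the bottom; the longest codeword is 5 bits.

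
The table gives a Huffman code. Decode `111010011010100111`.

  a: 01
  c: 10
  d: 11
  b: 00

Read left to right; each codeword is recognised as soon as it completes (prefix code):
  11→d | 10→c | 10→c | 01→a | 10→c | 10→c | 10→c | 01→a | 11→d
Decoded message: dccacccad

dccacccad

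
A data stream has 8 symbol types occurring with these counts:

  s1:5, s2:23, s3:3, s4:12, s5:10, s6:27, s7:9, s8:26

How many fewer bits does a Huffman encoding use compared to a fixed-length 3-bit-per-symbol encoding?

Fixed-length: 3 bits × 115 symbols = 345 bits.
Huffman merges:
combine s3(3), s1(5) → 8
combine 8, s7(9) → 17
combine s5(10), s4(12) → 22
combine 17, 22 → 39
combine s2(23), s8(26) → 49
combine s6(27), 39 → 66
combine 49, 66 → 115
Huffman total = 8 + 17 + 22 + 39 + 49 + 66 + 115 = 316 bits.
Saving = 345 − 316 = 29 bits.

29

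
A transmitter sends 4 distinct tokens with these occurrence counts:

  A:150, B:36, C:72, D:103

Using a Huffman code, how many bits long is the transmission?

680

Greedily combine the two least-frequent nodes:
merge B(36) and C(72): 108
merge D(103) and 108: 211
merge A(150) and 211: 361
The encoded length is the sum of every internal node's weight: 108 + 211 + 361 = 680 bits.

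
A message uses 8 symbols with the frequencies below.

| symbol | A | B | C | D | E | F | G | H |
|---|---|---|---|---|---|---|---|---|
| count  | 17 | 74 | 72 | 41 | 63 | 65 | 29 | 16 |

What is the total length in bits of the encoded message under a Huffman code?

Greedily combine the two least-frequent nodes:
H(16) + A(17) → 33
G(29) + 33 → 62
D(41) + 62 → 103
E(63) + F(65) → 128
C(72) + B(74) → 146
103 + 128 → 231
146 + 231 → 377
The encoded length is the sum of every internal node's weight: 33 + 62 + 103 + 128 + 146 + 231 + 377 = 1080 bits.

1080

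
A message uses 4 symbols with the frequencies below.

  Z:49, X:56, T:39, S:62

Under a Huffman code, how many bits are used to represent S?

Huffman merges, smallest pair first:
combine T(39), Z(49) → 88
combine X(56), S(62) → 118
combine 88, 118 → 206
The subtree containing S is merged 2 times, so code length = 2.

2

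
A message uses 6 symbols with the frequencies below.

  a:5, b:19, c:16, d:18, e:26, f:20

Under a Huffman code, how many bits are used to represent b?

3

Repeatedly merge the two smallest:
combine a(5), c(16) → 21
combine d(18), b(19) → 37
combine f(20), 21 → 41
combine e(26), 37 → 63
combine 41, 63 → 104
b sits 3 levels below the root, so its codeword is 3 bits.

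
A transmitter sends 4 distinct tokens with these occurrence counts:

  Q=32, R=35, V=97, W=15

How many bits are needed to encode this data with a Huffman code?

Merge the two smallest weights repeatedly:
W(15) + Q(32) → 47
R(35) + 47 → 82
82 + V(97) → 179
Each symbol's bit-cost is frequency × depth; summing gives 308 bits (equivalently 47 + 82 + 179).

308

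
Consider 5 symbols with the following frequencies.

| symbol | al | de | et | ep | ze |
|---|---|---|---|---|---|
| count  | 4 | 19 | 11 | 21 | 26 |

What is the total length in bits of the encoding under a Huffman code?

Greedily combine the two least-frequent nodes:
merge al(4) and et(11): 15
merge 15 and de(19): 34
merge ep(21) and ze(26): 47
merge 34 and 47: 81
Each symbol's bit-cost is frequency × depth; summing gives 177 bits (equivalently 15 + 34 + 47 + 81).

177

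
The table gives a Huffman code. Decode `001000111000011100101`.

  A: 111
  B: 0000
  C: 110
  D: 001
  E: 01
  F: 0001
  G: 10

DFCFCEE

Read left to right; each codeword is recognised as soon as it completes (prefix code):
  001→D | 0001→F | 110→C | 0001→F | 110→C | 01→E | 01→E
Decoded message: DFCFCEE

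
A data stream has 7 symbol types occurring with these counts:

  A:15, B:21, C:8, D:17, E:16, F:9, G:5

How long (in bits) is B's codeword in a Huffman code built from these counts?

Huffman merges, smallest pair first:
G(5) + C(8) → 13
F(9) + 13 → 22
A(15) + E(16) → 31
D(17) + B(21) → 38
22 + 31 → 53
38 + 53 → 91
B sits 2 levels below the root, so its codeword is 2 bits.

2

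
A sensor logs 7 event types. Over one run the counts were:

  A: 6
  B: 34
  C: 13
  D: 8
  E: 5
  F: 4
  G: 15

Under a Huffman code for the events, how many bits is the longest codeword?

4

Merge the two lowest-weight nodes at each step:
merge F(4) and E(5): 9
merge A(6) and D(8): 14
merge 9 and C(13): 22
merge 14 and G(15): 29
merge 22 and 29: 51
merge B(34) and 51: 85
The first pair merged (F, E) ends up deepest, at depth 4.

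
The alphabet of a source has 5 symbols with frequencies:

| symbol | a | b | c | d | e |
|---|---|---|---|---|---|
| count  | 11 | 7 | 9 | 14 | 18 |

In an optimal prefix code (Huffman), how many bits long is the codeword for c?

3

Build the tree from the bottom:
merge b(7) and c(9): 16
merge a(11) and d(14): 25
merge 16 and e(18): 34
merge 25 and 34: 59
The subtree containing c is merged 3 times, so code length = 3.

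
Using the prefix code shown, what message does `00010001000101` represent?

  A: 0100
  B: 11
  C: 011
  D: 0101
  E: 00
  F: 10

EAAD

Read left to right; each codeword is recognised as soon as it completes (prefix code):
  00→E | 0100→A | 0100→A | 0101→D
Decoded message: EAAD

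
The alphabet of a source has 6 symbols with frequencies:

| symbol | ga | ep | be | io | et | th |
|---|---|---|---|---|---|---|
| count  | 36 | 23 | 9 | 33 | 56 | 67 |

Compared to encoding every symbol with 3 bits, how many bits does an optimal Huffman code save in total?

Fixed-length: 3 bits × 224 symbols = 672 bits.
Huffman merges:
be(9) + ep(23) → 32
32 + io(33) → 65
ga(36) + et(56) → 92
65 + th(67) → 132
92 + 132 → 224
Huffman total = 32 + 65 + 92 + 132 + 224 = 545 bits.
Saving = 672 − 545 = 127 bits.

127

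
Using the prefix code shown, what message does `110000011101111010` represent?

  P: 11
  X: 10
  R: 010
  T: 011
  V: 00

PVVTXPPR

Read left to right; each codeword is recognised as soon as it completes (prefix code):
  11→P | 00→V | 00→V | 011→T | 10→X | 11→P | 11→P | 010→R
Decoded message: PVVTXPPR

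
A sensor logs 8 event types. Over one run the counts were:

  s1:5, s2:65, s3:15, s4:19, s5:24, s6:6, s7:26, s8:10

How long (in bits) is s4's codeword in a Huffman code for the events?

Huffman merges, smallest pair first:
s1(5) + s6(6) → 11
s8(10) + 11 → 21
s3(15) + s4(19) → 34
21 + s5(24) → 45
s7(26) + 34 → 60
45 + 60 → 105
s2(65) + 105 → 170
s4's leaf is at depth 4, giving a 4-bit codeword.

4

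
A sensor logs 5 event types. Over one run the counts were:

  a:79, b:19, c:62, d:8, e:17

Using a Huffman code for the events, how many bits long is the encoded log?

Merge the two smallest weights repeatedly:
merge d(8) and e(17): 25
merge b(19) and 25: 44
merge 44 and c(62): 106
merge a(79) and 106: 185
Each symbol's bit-cost is frequency × depth; summing gives 360 bits (equivalently 25 + 44 + 106 + 185).

360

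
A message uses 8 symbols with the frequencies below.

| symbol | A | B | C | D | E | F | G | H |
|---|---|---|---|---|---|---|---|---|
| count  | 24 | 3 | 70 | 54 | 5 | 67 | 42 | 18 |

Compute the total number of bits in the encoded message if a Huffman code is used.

Build the Huffman tree bottom-up:
merge B(3) and E(5): 8
merge 8 and H(18): 26
merge A(24) and 26: 50
merge G(42) and 50: 92
merge D(54) and F(67): 121
merge C(70) and 92: 162
merge 121 and 162: 283
The encoded length is the sum of every internal node's weight: 8 + 26 + 50 + 92 + 121 + 162 + 283 = 742 bits.

742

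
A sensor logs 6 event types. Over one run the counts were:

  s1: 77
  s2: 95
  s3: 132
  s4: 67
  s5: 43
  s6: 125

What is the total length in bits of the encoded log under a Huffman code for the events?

1360

Greedily combine the two least-frequent nodes:
merge s5(43) and s4(67): 110
merge s1(77) and s2(95): 172
merge 110 and s6(125): 235
merge s3(132) and 172: 304
merge 235 and 304: 539
Each symbol's bit-cost is frequency × depth; summing gives 1360 bits (equivalently 110 + 172 + 235 + 304 + 539).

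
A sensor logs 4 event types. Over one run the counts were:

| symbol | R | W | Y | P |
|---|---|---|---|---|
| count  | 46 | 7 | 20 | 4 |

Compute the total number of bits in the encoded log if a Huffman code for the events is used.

Greedily combine the two least-frequent nodes:
combine P(4), W(7) → 11
combine 11, Y(20) → 31
combine 31, R(46) → 77
Total encoded bits = sum of merged weights = 11 + 31 + 77 = 119.

119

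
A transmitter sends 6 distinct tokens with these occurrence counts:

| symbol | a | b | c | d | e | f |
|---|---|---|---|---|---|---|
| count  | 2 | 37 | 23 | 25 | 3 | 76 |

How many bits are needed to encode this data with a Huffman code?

342

Greedily combine the two least-frequent nodes:
combine a(2), e(3) → 5
combine 5, c(23) → 28
combine d(25), 28 → 53
combine b(37), 53 → 90
combine f(76), 90 → 166
The encoded length is the sum of every internal node's weight: 5 + 28 + 53 + 90 + 166 = 342 bits.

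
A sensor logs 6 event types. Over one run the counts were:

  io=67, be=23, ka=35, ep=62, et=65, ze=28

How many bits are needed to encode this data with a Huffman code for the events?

697

Merge the two smallest weights repeatedly:
be(23) + ze(28) → 51
ka(35) + 51 → 86
ep(62) + et(65) → 127
io(67) + 86 → 153
127 + 153 → 280
Each symbol's bit-cost is frequency × depth; summing gives 697 bits (equivalently 51 + 86 + 127 + 153 + 280).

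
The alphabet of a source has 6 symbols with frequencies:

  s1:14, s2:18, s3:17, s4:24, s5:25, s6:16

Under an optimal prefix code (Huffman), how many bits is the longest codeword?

Merge the two lowest-weight nodes at each step:
s1(14) + s6(16) → 30
s3(17) + s2(18) → 35
s4(24) + s5(25) → 49
30 + 35 → 65
49 + 65 → 114
Maximum depth reached is 3.

3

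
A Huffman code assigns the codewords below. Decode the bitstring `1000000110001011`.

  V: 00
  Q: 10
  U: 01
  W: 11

QVVUQVQW

Read left to right; each codeword is recognised as soon as it completes (prefix code):
  10→Q | 00→V | 00→V | 01→U | 10→Q | 00→V | 10→Q | 11→W
Decoded message: QVVUQVQW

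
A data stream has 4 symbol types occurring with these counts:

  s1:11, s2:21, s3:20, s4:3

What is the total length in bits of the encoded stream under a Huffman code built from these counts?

103

Merge the two smallest weights repeatedly:
s4(3) + s1(11) → 14
14 + s3(20) → 34
s2(21) + 34 → 55
Total encoded bits = sum of merged weights = 14 + 34 + 55 = 103.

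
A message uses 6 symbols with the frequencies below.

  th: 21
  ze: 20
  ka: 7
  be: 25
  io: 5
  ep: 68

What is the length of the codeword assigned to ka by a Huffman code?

Huffman merges, smallest pair first:
combine io(5), ka(7) → 12
combine 12, ze(20) → 32
combine th(21), be(25) → 46
combine 32, 46 → 78
combine ep(68), 78 → 146
The subtree containing ka is merged 4 times, so code length = 4.

4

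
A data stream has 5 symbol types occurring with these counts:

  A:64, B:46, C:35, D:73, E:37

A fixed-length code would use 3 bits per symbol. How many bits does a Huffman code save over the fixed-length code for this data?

Fixed-length: 3 bits × 255 symbols = 765 bits.
Huffman merges:
combine C(35), E(37) → 72
combine B(46), A(64) → 110
combine 72, D(73) → 145
combine 110, 145 → 255
Huffman total = 72 + 110 + 145 + 255 = 582 bits.
Saving = 765 − 582 = 183 bits.

183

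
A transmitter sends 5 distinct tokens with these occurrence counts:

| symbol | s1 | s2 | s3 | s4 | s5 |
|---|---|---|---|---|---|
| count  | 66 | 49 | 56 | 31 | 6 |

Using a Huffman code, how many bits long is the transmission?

Greedily combine the two least-frequent nodes:
s5(6) + s4(31) → 37
37 + s2(49) → 86
s3(56) + s1(66) → 122
86 + 122 → 208
Total encoded bits = sum of merged weights = 37 + 86 + 122 + 208 = 453.

453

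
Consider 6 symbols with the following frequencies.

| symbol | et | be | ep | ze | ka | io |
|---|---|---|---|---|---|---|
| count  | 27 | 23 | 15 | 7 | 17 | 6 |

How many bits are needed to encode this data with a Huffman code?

Merge the two smallest weights repeatedly:
io(6) + ze(7) → 13
13 + ep(15) → 28
ka(17) + be(23) → 40
et(27) + 28 → 55
40 + 55 → 95
Each symbol's bit-cost is frequency × depth; summing gives 231 bits (equivalently 13 + 28 + 40 + 55 + 95).

231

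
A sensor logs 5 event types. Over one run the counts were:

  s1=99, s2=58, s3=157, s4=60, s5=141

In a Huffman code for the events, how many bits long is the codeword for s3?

Repeatedly merge the two smallest:
combine s2(58), s4(60) → 118
combine s1(99), 118 → 217
combine s5(141), s3(157) → 298
combine 217, 298 → 515
The subtree containing s3 is merged 2 times, so code length = 2.

2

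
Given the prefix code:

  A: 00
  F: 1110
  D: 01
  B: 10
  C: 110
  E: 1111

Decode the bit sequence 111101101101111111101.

EDBCEED

Read left to right; each codeword is recognised as soon as it completes (prefix code):
  1111→E | 01→D | 10→B | 110→C | 1111→E | 1111→E | 01→D
Decoded message: EDBCEED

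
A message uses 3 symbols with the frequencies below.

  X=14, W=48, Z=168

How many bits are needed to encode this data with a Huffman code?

Greedily combine the two least-frequent nodes:
combine X(14), W(48) → 62
combine 62, Z(168) → 230
Total encoded bits = sum of merged weights = 62 + 230 = 292.

292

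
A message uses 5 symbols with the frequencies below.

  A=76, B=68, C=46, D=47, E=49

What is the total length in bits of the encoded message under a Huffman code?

Merge the two smallest weights repeatedly:
combine C(46), D(47) → 93
combine E(49), B(68) → 117
combine A(76), 93 → 169
combine 117, 169 → 286
The encoded length is the sum of every internal node's weight: 93 + 117 + 169 + 286 = 665 bits.

665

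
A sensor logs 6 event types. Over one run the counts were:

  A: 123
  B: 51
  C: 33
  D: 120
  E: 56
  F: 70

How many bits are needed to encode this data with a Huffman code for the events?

1116

Merge the two smallest weights repeatedly:
C(33) + B(51) → 84
E(56) + F(70) → 126
84 + D(120) → 204
A(123) + 126 → 249
204 + 249 → 453
The encoded length is the sum of every internal node's weight: 84 + 126 + 204 + 249 + 453 = 1116 bits.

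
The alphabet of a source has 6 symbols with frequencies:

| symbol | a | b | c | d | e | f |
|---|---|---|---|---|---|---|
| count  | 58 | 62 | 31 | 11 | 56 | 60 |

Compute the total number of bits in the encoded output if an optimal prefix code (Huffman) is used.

Build the Huffman tree bottom-up:
d(11) + c(31) → 42
42 + e(56) → 98
a(58) + f(60) → 118
b(62) + 98 → 160
118 + 160 → 278
Each symbol's bit-cost is frequency × depth; summing gives 696 bits (equivalently 42 + 98 + 118 + 160 + 278).

696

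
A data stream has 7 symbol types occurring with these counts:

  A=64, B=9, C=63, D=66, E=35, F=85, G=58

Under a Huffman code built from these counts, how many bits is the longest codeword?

4

Merge the two lowest-weight nodes at each step:
merge B(9) and E(35): 44
merge 44 and G(58): 102
merge C(63) and A(64): 127
merge D(66) and F(85): 151
merge 102 and 127: 229
merge 151 and 229: 380
The first pair merged (B, E) ends up deepest, at depth 4.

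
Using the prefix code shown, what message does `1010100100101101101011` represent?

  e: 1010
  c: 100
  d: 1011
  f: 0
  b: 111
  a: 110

Read left to right; each codeword is recognised as soon as it completes (prefix code):
  1010→e | 100→c | 100→c | 1011→d | 0→f | 110→a | 1011→d
Decoded message: eccdfad

eccdfad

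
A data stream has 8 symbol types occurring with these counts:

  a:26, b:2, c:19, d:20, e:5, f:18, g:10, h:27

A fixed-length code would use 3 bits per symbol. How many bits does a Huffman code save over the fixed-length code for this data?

29

Fixed-length: 3 bits × 127 symbols = 381 bits.
Huffman merges:
combine b(2), e(5) → 7
combine 7, g(10) → 17
combine 17, f(18) → 35
combine c(19), d(20) → 39
combine a(26), h(27) → 53
combine 35, 39 → 74
combine 53, 74 → 127
Huffman total = 7 + 17 + 35 + 39 + 53 + 74 + 127 = 352 bits.
Saving = 381 − 352 = 29 bits.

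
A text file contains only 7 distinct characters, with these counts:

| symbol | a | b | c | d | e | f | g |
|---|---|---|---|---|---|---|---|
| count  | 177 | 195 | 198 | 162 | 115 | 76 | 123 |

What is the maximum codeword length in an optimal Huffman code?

Merge the two lowest-weight nodes at each step:
combine f(76), e(115) → 191
combine g(123), d(162) → 285
combine a(177), 191 → 368
combine b(195), c(198) → 393
combine 285, 368 → 653
combine 393, 653 → 1046
The first pair merged (f, e) ends up deepest, at depth 4.

4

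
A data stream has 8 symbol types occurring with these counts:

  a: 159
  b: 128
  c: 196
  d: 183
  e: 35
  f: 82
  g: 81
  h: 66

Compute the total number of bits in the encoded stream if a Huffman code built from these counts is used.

Build the Huffman tree bottom-up:
combine e(35), h(66) → 101
combine g(81), f(82) → 163
combine 101, b(128) → 229
combine a(159), 163 → 322
combine d(183), c(196) → 379
combine 229, 322 → 551
combine 379, 551 → 930
Total encoded bits = sum of merged weights = 101 + 163 + 229 + 322 + 379 + 551 + 930 = 2675.

2675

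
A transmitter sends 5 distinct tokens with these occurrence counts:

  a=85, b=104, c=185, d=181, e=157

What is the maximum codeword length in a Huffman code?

3

Merge the two lowest-weight nodes at each step:
a(85) + b(104) → 189
e(157) + d(181) → 338
c(185) + 189 → 374
338 + 374 → 712
Maximum depth reached is 3.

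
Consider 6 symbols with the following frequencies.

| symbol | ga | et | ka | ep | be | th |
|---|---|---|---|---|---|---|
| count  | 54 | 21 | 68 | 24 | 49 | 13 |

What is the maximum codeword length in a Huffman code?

Merge the two lowest-weight nodes at each step:
merge th(13) and et(21): 34
merge ep(24) and 34: 58
merge be(49) and ga(54): 103
merge 58 and ka(68): 126
merge 103 and 126: 229
Maximum depth reached is 4.

4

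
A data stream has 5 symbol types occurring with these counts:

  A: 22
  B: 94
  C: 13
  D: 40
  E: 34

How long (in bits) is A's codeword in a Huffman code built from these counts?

Huffman merges, smallest pair first:
C(13) + A(22) → 35
E(34) + 35 → 69
D(40) + 69 → 109
B(94) + 109 → 203
The subtree containing A is merged 4 times, so code length = 4.

4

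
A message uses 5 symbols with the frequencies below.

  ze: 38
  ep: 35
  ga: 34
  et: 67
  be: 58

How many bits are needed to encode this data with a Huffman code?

Merge the two smallest weights repeatedly:
ga(34) + ep(35) → 69
ze(38) + be(58) → 96
et(67) + 69 → 136
96 + 136 → 232
Each symbol's bit-cost is frequency × depth; summing gives 533 bits (equivalently 69 + 96 + 136 + 232).

533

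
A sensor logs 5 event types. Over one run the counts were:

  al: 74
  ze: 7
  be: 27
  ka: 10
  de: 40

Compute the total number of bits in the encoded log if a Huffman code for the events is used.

303

Build the Huffman tree bottom-up:
merge ze(7) and ka(10): 17
merge 17 and be(27): 44
merge de(40) and 44: 84
merge al(74) and 84: 158
The encoded length is the sum of every internal node's weight: 17 + 44 + 84 + 158 = 303 bits.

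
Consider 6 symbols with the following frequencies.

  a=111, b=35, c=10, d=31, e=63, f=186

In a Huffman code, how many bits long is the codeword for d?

Build the tree from the bottom:
merge c(10) and d(31): 41
merge b(35) and 41: 76
merge e(63) and 76: 139
merge a(111) and 139: 250
merge f(186) and 250: 436
d sits 5 levels below the root, so its codeword is 5 bits.

5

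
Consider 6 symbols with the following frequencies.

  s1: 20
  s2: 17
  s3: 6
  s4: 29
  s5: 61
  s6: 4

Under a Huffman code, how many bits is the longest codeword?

Merge the two lowest-weight nodes at each step:
s6(4) + s3(6) → 10
10 + s2(17) → 27
s1(20) + 27 → 47
s4(29) + 47 → 76
s5(61) + 76 → 137
The first pair merged (s6, s3) ends up deepest, at depth 5.

5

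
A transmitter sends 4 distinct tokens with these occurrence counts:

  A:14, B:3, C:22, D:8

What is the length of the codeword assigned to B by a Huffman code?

Huffman merges, smallest pair first:
B(3) + D(8) → 11
11 + A(14) → 25
C(22) + 25 → 47
B sits 3 levels below the root, so its codeword is 3 bits.

3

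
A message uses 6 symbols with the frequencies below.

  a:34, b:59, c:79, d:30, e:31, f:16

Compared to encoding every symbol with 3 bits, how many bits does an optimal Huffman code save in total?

Fixed-length: 3 bits × 249 symbols = 747 bits.
Huffman merges:
f(16) + d(30) → 46
e(31) + a(34) → 65
46 + b(59) → 105
65 + c(79) → 144
105 + 144 → 249
Huffman total = 46 + 65 + 105 + 144 + 249 = 609 bits.
Saving = 747 − 609 = 138 bits.

138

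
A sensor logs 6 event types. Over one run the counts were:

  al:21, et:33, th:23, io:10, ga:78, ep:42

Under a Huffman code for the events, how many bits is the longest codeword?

4

Merge the two lowest-weight nodes at each step:
combine io(10), al(21) → 31
combine th(23), 31 → 54
combine et(33), ep(42) → 75
combine 54, 75 → 129
combine ga(78), 129 → 207
The first pair merged (io, al) ends up deepest, at depth 4.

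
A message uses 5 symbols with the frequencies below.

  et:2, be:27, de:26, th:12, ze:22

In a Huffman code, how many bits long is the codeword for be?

Huffman merges, smallest pair first:
merge et(2) and th(12): 14
merge 14 and ze(22): 36
merge de(26) and be(27): 53
merge 36 and 53: 89
be sits 2 levels below the root, so its codeword is 2 bits.

2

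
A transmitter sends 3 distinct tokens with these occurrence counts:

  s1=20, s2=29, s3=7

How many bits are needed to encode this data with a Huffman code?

83

Merge the two smallest weights repeatedly:
s3(7) + s1(20) → 27
27 + s2(29) → 56
Each symbol's bit-cost is frequency × depth; summing gives 83 bits (equivalently 27 + 56).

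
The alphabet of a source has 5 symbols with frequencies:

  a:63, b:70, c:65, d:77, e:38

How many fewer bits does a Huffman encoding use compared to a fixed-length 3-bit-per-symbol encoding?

Fixed-length: 3 bits × 313 symbols = 939 bits.
Huffman merges:
e(38) + a(63) → 101
c(65) + b(70) → 135
d(77) + 101 → 178
135 + 178 → 313
Huffman total = 101 + 135 + 178 + 313 = 727 bits.
Saving = 939 − 727 = 212 bits.

212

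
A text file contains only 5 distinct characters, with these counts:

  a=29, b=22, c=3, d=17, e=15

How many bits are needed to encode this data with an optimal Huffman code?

190

Greedily combine the two least-frequent nodes:
c(3) + e(15) → 18
d(17) + 18 → 35
b(22) + a(29) → 51
35 + 51 → 86
Total encoded bits = sum of merged weights = 18 + 35 + 51 + 86 = 190.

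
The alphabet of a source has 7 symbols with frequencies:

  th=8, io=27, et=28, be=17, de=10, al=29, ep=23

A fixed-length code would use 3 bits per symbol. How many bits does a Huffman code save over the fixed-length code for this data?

Fixed-length: 3 bits × 142 symbols = 426 bits.
Huffman merges:
merge th(8) and de(10): 18
merge be(17) and 18: 35
merge ep(23) and io(27): 50
merge et(28) and al(29): 57
merge 35 and 50: 85
merge 57 and 85: 142
Huffman total = 18 + 35 + 50 + 57 + 85 + 142 = 387 bits.
Saving = 426 − 387 = 39 bits.

39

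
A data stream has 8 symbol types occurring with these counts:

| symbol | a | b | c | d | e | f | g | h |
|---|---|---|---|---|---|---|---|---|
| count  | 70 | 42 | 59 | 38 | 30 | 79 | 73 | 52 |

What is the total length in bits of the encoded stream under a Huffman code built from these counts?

Build the Huffman tree bottom-up:
e(30) + d(38) → 68
b(42) + h(52) → 94
c(59) + 68 → 127
a(70) + g(73) → 143
f(79) + 94 → 173
127 + 143 → 270
173 + 270 → 443
Total encoded bits = sum of merged weights = 68 + 94 + 127 + 143 + 173 + 270 + 443 = 1318.

1318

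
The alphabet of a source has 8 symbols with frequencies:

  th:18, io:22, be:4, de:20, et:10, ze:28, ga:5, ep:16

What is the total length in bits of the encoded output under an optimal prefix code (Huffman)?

347

Greedily combine the two least-frequent nodes:
be(4) + ga(5) → 9
9 + et(10) → 19
ep(16) + th(18) → 34
19 + de(20) → 39
io(22) + ze(28) → 50
34 + 39 → 73
50 + 73 → 123
Total encoded bits = sum of merged weights = 9 + 19 + 34 + 39 + 50 + 73 + 123 = 347.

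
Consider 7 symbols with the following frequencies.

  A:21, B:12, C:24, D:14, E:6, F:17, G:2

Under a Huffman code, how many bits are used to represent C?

Huffman merges, smallest pair first:
merge G(2) and E(6): 8
merge 8 and B(12): 20
merge D(14) and F(17): 31
merge 20 and A(21): 41
merge C(24) and 31: 55
merge 41 and 55: 96
C's leaf is at depth 2, giving a 2-bit codeword.

2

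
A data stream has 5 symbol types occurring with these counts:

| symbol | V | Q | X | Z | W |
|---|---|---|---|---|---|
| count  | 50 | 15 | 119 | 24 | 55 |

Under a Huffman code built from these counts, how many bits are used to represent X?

Huffman merges, smallest pair first:
Q(15) + Z(24) → 39
39 + V(50) → 89
W(55) + 89 → 144
X(119) + 144 → 263
X is merged only at the final step, so code length = 1.

1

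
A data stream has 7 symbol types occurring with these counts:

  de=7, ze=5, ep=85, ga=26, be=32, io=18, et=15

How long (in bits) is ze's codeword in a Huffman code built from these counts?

Huffman merges, smallest pair first:
ze(5) + de(7) → 12
12 + et(15) → 27
io(18) + ga(26) → 44
27 + be(32) → 59
44 + 59 → 103
ep(85) + 103 → 188
ze sits 5 levels below the root, so its codeword is 5 bits.

5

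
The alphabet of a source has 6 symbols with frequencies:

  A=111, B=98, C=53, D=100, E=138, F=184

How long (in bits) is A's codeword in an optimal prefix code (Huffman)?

3

Huffman merges, smallest pair first:
combine C(53), B(98) → 151
combine D(100), A(111) → 211
combine E(138), 151 → 289
combine F(184), 211 → 395
combine 289, 395 → 684
A sits 3 levels below the root, so its codeword is 3 bits.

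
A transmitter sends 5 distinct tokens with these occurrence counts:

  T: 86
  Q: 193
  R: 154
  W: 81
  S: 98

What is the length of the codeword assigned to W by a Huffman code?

3

Huffman merges, smallest pair first:
combine W(81), T(86) → 167
combine S(98), R(154) → 252
combine 167, Q(193) → 360
combine 252, 360 → 612
W's leaf is at depth 3, giving a 3-bit codeword.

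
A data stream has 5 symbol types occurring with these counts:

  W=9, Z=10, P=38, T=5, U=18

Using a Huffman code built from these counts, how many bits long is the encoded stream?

160

Greedily combine the two least-frequent nodes:
merge T(5) and W(9): 14
merge Z(10) and 14: 24
merge U(18) and 24: 42
merge P(38) and 42: 80
Each symbol's bit-cost is frequency × depth; summing gives 160 bits (equivalently 14 + 24 + 42 + 80).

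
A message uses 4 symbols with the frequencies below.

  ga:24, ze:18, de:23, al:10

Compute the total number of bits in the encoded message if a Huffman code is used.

150

Greedily combine the two least-frequent nodes:
al(10) + ze(18) → 28
de(23) + ga(24) → 47
28 + 47 → 75
The encoded length is the sum of every internal node's weight: 28 + 47 + 75 = 150 bits.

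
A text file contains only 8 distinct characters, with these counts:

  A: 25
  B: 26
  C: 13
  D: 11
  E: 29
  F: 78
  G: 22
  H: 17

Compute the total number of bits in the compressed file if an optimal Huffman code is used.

Greedily combine the two least-frequent nodes:
combine D(11), C(13) → 24
combine H(17), G(22) → 39
combine 24, A(25) → 49
combine B(26), E(29) → 55
combine 39, 49 → 88
combine 55, F(78) → 133
combine 88, 133 → 221
The encoded length is the sum of every internal node's weight: 24 + 39 + 49 + 55 + 88 + 133 + 221 = 609 bits.

609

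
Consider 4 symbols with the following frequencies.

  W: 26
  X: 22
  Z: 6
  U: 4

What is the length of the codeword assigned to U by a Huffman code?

Build the tree from the bottom:
combine U(4), Z(6) → 10
combine 10, X(22) → 32
combine W(26), 32 → 58
The subtree containing U is merged 3 times, so code length = 3.

3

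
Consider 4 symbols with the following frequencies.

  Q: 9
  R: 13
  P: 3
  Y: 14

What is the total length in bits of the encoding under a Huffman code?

Merge the two smallest weights repeatedly:
P(3) + Q(9) → 12
12 + R(13) → 25
Y(14) + 25 → 39
Total encoded bits = sum of merged weights = 12 + 25 + 39 = 76.

76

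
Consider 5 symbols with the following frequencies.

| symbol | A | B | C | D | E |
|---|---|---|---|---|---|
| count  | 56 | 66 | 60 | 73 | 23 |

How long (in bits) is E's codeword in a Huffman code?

Build the tree from the bottom:
combine E(23), A(56) → 79
combine C(60), B(66) → 126
combine D(73), 79 → 152
combine 126, 152 → 278
E's leaf is at depth 3, giving a 3-bit codeword.

3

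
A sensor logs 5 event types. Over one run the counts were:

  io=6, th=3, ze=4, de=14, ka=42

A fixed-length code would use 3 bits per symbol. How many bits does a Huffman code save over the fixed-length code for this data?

Fixed-length: 3 bits × 69 symbols = 207 bits.
Huffman merges:
merge th(3) and ze(4): 7
merge io(6) and 7: 13
merge 13 and de(14): 27
merge 27 and ka(42): 69
Huffman total = 7 + 13 + 27 + 69 = 116 bits.
Saving = 207 − 116 = 91 bits.

91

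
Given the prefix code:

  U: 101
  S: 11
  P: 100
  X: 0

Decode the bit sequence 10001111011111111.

PXSSXSSSS

Read left to right; each codeword is recognised as soon as it completes (prefix code):
  100→P | 0→X | 11→S | 11→S | 0→X | 11→S | 11→S | 11→S | 11→S
Decoded message: PXSSXSSSS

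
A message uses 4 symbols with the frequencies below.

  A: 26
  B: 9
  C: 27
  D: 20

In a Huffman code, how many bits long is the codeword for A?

Repeatedly merge the two smallest:
merge B(9) and D(20): 29
merge A(26) and C(27): 53
merge 29 and 53: 82
The subtree containing A is merged 2 times, so code length = 2.

2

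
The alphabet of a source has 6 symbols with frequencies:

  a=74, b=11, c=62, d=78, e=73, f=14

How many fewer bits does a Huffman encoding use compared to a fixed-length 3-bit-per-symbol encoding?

Fixed-length: 3 bits × 312 symbols = 936 bits.
Huffman merges:
b(11) + f(14) → 25
25 + c(62) → 87
e(73) + a(74) → 147
d(78) + 87 → 165
147 + 165 → 312
Huffman total = 25 + 87 + 147 + 165 + 312 = 736 bits.
Saving = 936 − 736 = 200 bits.

200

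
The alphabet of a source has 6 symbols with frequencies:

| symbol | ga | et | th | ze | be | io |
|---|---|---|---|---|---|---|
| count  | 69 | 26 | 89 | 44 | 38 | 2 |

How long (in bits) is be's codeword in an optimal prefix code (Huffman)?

3

Build the tree from the bottom:
io(2) + et(26) → 28
28 + be(38) → 66
ze(44) + 66 → 110
ga(69) + th(89) → 158
110 + 158 → 268
The subtree containing be is merged 3 times, so code length = 3.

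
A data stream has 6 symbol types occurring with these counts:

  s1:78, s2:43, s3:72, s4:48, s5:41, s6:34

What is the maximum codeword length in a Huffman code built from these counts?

Merge the two lowest-weight nodes at each step:
combine s6(34), s5(41) → 75
combine s2(43), s4(48) → 91
combine s3(72), 75 → 147
combine s1(78), 91 → 169
combine 147, 169 → 316
Maximum depth reached is 3.

3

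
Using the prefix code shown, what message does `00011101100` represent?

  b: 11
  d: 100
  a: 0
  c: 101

Read left to right; each codeword is recognised as soon as it completes (prefix code):
  0→a | 0→a | 0→a | 11→b | 101→c | 100→d
Decoded message: aaabcd

aaabcd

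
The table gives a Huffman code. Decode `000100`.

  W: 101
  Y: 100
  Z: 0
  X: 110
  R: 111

Read left to right; each codeword is recognised as soon as it completes (prefix code):
  0→Z | 0→Z | 0→Z | 100→Y
Decoded message: ZZZY

ZZZY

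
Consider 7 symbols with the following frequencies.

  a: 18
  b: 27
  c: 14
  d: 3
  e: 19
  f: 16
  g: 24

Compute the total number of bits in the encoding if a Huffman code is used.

329

Build the Huffman tree bottom-up:
combine d(3), c(14) → 17
combine f(16), 17 → 33
combine a(18), e(19) → 37
combine g(24), b(27) → 51
combine 33, 37 → 70
combine 51, 70 → 121
Total encoded bits = sum of merged weights = 17 + 33 + 37 + 51 + 70 + 121 = 329.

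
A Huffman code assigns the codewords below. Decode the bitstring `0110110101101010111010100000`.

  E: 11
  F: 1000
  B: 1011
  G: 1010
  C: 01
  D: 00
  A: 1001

CBCCGBGFD

Read left to right; each codeword is recognised as soon as it completes (prefix code):
  01→C | 1011→B | 01→C | 01→C | 1010→G | 1011→B | 1010→G | 1000→F | 00→D
Decoded message: CBCCGBGFD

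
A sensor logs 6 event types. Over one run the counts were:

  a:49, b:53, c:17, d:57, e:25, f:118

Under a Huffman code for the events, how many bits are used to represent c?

Huffman merges, smallest pair first:
combine c(17), e(25) → 42
combine 42, a(49) → 91
combine b(53), d(57) → 110
combine 91, 110 → 201
combine f(118), 201 → 319
c sits 4 levels below the root, so its codeword is 4 bits.

4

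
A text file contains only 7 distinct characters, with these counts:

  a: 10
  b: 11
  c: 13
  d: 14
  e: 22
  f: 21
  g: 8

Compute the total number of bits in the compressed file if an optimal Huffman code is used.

Merge the two smallest weights repeatedly:
combine g(8), a(10) → 18
combine b(11), c(13) → 24
combine d(14), 18 → 32
combine f(21), e(22) → 43
combine 24, 32 → 56
combine 43, 56 → 99
Total encoded bits = sum of merged weights = 18 + 24 + 32 + 43 + 56 + 99 = 272.

272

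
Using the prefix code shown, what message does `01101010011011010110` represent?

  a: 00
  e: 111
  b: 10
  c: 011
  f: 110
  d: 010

cdbccdf

Read left to right; each codeword is recognised as soon as it completes (prefix code):
  011→c | 010→d | 10→b | 011→c | 011→c | 010→d | 110→f
Decoded message: cdbccdf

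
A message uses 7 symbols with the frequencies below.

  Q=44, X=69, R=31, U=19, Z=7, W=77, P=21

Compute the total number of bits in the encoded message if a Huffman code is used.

684

Merge the two smallest weights repeatedly:
combine Z(7), U(19) → 26
combine P(21), 26 → 47
combine R(31), Q(44) → 75
combine 47, X(69) → 116
combine 75, W(77) → 152
combine 116, 152 → 268
The encoded length is the sum of every internal node's weight: 26 + 47 + 75 + 116 + 152 + 268 = 684 bits.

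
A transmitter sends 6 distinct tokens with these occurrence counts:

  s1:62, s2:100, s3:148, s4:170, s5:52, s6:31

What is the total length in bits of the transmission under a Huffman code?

Merge the two smallest weights repeatedly:
merge s6(31) and s5(52): 83
merge s1(62) and 83: 145
merge s2(100) and 145: 245
merge s3(148) and s4(170): 318
merge 245 and 318: 563
Each symbol's bit-cost is frequency × depth; summing gives 1354 bits (equivalently 83 + 145 + 245 + 318 + 563).

1354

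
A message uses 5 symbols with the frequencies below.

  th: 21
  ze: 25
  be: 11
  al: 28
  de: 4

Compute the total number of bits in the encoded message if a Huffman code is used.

193

Merge the two smallest weights repeatedly:
de(4) + be(11) → 15
15 + th(21) → 36
ze(25) + al(28) → 53
36 + 53 → 89
The encoded length is the sum of every internal node's weight: 15 + 36 + 53 + 89 = 193 bits.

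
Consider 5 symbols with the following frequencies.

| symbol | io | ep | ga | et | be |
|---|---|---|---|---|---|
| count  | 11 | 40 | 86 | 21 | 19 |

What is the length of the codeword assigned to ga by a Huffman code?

Repeatedly merge the two smallest:
merge io(11) and be(19): 30
merge et(21) and 30: 51
merge ep(40) and 51: 91
merge ga(86) and 91: 177
ga sits one level below the root: a 1-bit codeword.

1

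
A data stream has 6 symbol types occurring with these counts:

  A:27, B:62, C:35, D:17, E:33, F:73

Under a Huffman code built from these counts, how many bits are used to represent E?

Build the tree from the bottom:
D(17) + A(27) → 44
E(33) + C(35) → 68
44 + B(62) → 106
68 + F(73) → 141
106 + 141 → 247
E sits 3 levels below the root, so its codeword is 3 bits.

3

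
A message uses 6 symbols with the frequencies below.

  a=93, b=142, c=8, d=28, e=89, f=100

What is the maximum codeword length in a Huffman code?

4

Merge the two lowest-weight nodes at each step:
merge c(8) and d(28): 36
merge 36 and e(89): 125
merge a(93) and f(100): 193
merge 125 and b(142): 267
merge 193 and 267: 460
Maximum depth reached is 4.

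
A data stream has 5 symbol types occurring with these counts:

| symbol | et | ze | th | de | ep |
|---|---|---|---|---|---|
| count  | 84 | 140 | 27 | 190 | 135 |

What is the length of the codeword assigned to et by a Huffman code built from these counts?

Build the tree from the bottom:
merge th(27) and et(84): 111
merge 111 and ep(135): 246
merge ze(140) and de(190): 330
merge 246 and 330: 576
et's leaf is at depth 3, giving a 3-bit codeword.

3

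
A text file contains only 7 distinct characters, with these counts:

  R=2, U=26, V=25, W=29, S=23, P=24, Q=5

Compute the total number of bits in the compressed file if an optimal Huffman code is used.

354

Build the Huffman tree bottom-up:
merge R(2) and Q(5): 7
merge 7 and S(23): 30
merge P(24) and V(25): 49
merge U(26) and W(29): 55
merge 30 and 49: 79
merge 55 and 79: 134
The encoded length is the sum of every internal node's weight: 7 + 30 + 49 + 55 + 79 + 134 = 354 bits.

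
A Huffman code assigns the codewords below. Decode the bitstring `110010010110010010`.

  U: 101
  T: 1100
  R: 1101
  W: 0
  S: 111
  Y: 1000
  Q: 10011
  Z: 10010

TZTZ

Read left to right; each codeword is recognised as soon as it completes (prefix code):
  1100→T | 10010→Z | 1100→T | 10010→Z
Decoded message: TZTZ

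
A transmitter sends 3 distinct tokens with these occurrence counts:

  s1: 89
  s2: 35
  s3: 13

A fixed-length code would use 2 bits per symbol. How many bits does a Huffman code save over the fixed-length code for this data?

Fixed-length: 2 bits × 137 symbols = 274 bits.
Huffman merges:
combine s3(13), s2(35) → 48
combine 48, s1(89) → 137
Huffman total = 48 + 137 = 185 bits.
Saving = 274 − 185 = 89 bits.

89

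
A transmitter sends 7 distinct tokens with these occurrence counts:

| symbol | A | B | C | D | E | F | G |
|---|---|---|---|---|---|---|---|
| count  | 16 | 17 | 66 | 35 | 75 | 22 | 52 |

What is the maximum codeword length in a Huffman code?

Merge the two lowest-weight nodes at each step:
combine A(16), B(17) → 33
combine F(22), 33 → 55
combine D(35), G(52) → 87
combine 55, C(66) → 121
combine E(75), 87 → 162
combine 121, 162 → 283
The first pair merged (A, B) ends up deepest, at depth 4.

4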